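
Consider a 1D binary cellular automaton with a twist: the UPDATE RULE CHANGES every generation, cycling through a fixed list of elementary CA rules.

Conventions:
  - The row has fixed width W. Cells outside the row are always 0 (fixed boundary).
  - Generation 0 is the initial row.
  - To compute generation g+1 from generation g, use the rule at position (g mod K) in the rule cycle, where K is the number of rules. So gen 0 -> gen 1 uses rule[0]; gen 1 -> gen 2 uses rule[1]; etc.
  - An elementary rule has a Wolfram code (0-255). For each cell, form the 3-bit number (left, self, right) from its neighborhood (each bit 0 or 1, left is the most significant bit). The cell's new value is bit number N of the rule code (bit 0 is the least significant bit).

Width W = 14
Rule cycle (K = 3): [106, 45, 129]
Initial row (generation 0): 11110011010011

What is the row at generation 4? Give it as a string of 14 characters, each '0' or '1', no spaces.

Answer: 00010011010010

Derivation:
Gen 0: 11110011010011
Gen 1 (rule 106): 10010111100111
Gen 2 (rule 45): 10011100000100
Gen 3 (rule 129): 00001001110001
Gen 4 (rule 106): 00010011010010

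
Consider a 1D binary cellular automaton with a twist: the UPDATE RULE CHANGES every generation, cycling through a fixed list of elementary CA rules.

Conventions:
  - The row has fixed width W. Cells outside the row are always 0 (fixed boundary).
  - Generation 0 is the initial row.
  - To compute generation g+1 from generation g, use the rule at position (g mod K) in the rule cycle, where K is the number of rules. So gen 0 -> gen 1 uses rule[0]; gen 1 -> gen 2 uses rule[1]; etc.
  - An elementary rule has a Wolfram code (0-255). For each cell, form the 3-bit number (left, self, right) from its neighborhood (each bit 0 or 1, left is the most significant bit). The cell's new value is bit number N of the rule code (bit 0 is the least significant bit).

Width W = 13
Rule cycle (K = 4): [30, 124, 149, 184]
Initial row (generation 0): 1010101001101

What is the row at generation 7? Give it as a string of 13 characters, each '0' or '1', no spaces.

Answer: 0101100111011

Derivation:
Gen 0: 1010101001101
Gen 1 (rule 30): 1010101111001
Gen 2 (rule 124): 1111111001101
Gen 3 (rule 149): 0111110100001
Gen 4 (rule 184): 0111101010000
Gen 5 (rule 30): 1100001011000
Gen 6 (rule 124): 1110001111100
Gen 7 (rule 149): 0101100111011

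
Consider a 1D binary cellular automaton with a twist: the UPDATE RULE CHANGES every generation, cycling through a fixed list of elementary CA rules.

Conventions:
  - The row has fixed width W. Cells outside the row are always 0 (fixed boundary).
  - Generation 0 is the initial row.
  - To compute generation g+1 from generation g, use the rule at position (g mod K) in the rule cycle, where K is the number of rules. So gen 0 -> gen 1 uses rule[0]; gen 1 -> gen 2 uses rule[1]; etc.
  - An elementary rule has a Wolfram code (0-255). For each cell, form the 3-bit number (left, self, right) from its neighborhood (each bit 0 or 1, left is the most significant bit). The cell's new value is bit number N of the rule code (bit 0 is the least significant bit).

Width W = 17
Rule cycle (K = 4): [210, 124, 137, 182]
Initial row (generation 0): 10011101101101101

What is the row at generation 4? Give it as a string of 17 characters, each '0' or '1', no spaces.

Gen 0: 10011101101101101
Gen 1 (rule 210): 01101100100100100
Gen 2 (rule 124): 01111110110110110
Gen 3 (rule 137): 01111100100100100
Gen 4 (rule 182): 10111011111111110

Answer: 10111011111111110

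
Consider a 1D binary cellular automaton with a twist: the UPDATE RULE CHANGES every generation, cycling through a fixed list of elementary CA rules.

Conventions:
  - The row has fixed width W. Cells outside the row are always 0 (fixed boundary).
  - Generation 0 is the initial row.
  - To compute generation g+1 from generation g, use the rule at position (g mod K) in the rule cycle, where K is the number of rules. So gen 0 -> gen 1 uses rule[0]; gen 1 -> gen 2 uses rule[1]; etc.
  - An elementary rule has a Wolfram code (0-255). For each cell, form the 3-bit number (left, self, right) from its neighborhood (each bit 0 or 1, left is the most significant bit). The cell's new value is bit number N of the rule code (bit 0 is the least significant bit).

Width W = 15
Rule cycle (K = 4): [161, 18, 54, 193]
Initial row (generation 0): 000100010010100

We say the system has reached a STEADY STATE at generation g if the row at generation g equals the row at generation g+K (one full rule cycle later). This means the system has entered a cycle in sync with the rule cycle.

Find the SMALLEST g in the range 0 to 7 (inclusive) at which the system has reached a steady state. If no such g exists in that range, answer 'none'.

Answer: none

Derivation:
Gen 0: 000100010010100
Gen 1 (rule 161): 110001000001001
Gen 2 (rule 18): 001010100010110
Gen 3 (rule 54): 011111110111001
Gen 4 (rule 193): 001111110011000
Gen 5 (rule 161): 100111100000011
Gen 6 (rule 18): 011000010000100
Gen 7 (rule 54): 100100111001110
Gen 8 (rule 193): 000000011000110
Gen 9 (rule 161): 111111000010000
Gen 10 (rule 18): 000000100101000
Gen 11 (rule 54): 000001111111100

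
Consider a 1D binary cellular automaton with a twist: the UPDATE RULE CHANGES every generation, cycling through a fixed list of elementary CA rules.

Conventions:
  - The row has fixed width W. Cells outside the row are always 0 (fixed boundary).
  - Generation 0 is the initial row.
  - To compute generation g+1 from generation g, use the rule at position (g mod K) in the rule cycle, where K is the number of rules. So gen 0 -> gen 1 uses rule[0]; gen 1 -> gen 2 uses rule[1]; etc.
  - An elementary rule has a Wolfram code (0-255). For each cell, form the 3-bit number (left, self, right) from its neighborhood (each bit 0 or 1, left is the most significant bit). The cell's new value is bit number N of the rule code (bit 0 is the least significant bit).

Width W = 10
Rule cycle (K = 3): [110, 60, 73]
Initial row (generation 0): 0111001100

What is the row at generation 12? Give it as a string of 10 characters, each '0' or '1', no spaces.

Answer: 1101111000

Derivation:
Gen 0: 0111001100
Gen 1 (rule 110): 1101011100
Gen 2 (rule 60): 1011110010
Gen 3 (rule 73): 0010010000
Gen 4 (rule 110): 0110110000
Gen 5 (rule 60): 0101101000
Gen 6 (rule 73): 0001100011
Gen 7 (rule 110): 0011100111
Gen 8 (rule 60): 0010010100
Gen 9 (rule 73): 1000000001
Gen 10 (rule 110): 1000000011
Gen 11 (rule 60): 1100000010
Gen 12 (rule 73): 1101111000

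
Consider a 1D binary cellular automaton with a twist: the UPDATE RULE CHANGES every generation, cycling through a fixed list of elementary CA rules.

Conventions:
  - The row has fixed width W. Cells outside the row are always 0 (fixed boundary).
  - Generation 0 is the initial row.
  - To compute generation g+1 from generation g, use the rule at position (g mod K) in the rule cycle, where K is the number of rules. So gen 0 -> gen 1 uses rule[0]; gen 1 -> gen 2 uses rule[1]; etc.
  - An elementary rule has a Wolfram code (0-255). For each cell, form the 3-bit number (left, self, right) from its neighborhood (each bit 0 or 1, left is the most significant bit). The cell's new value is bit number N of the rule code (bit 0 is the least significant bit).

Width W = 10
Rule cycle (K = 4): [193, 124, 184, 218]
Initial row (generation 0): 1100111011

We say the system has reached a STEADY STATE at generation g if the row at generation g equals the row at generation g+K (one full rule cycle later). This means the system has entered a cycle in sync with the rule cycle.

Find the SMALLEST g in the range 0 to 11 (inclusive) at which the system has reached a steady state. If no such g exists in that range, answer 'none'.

Gen 0: 1100111011
Gen 1 (rule 193): 0100011001
Gen 2 (rule 124): 0110011101
Gen 3 (rule 184): 0101011010
Gen 4 (rule 218): 1000011001
Gen 5 (rule 193): 0011001000
Gen 6 (rule 124): 0011101100
Gen 7 (rule 184): 0011011010
Gen 8 (rule 218): 0111011001
Gen 9 (rule 193): 0011001000
Gen 10 (rule 124): 0011101100
Gen 11 (rule 184): 0011011010
Gen 12 (rule 218): 0111011001
Gen 13 (rule 193): 0011001000
Gen 14 (rule 124): 0011101100
Gen 15 (rule 184): 0011011010

Answer: 5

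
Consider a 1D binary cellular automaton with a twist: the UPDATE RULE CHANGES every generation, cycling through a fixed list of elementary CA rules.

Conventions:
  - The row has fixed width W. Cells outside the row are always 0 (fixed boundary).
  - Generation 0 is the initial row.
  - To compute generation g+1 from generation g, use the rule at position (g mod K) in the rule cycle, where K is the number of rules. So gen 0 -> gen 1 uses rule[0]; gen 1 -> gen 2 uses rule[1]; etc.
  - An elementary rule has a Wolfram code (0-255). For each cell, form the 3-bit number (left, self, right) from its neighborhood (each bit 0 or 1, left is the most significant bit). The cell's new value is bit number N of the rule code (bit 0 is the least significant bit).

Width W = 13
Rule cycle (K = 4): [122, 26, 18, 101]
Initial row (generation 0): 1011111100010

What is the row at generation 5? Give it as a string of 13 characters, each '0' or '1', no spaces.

Gen 0: 1011111100010
Gen 1 (rule 122): 0110000110101
Gen 2 (rule 26): 1101001100000
Gen 3 (rule 18): 0000110010000
Gen 4 (rule 101): 1110010010111
Gen 5 (rule 122): 1011101101101

Answer: 1011101101101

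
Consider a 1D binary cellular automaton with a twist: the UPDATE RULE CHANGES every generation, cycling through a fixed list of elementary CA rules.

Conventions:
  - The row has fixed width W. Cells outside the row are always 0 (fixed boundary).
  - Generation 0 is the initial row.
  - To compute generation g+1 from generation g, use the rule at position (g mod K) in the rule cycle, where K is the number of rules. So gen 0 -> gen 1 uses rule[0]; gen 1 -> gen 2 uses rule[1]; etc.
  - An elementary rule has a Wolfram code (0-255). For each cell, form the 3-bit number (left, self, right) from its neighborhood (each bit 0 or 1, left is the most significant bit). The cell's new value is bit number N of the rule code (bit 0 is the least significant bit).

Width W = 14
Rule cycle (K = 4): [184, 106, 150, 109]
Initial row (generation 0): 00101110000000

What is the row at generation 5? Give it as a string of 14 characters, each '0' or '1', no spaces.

Gen 0: 00101110000000
Gen 1 (rule 184): 00011101000000
Gen 2 (rule 106): 00110110000000
Gen 3 (rule 150): 01000001000000
Gen 4 (rule 109): 01011101011111
Gen 5 (rule 184): 00111010111110

Answer: 00111010111110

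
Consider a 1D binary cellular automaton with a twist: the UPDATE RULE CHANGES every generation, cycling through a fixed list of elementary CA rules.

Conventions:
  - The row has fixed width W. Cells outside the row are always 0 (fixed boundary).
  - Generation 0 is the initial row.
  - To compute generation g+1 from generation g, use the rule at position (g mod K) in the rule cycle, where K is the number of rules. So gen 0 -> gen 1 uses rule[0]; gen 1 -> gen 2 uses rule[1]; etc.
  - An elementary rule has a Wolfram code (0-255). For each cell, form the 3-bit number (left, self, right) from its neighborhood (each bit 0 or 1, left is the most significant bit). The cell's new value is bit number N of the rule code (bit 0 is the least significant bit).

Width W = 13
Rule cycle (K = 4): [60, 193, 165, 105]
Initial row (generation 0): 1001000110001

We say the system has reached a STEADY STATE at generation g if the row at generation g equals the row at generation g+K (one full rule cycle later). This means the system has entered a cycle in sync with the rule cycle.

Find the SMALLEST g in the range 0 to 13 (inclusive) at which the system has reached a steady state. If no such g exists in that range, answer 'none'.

Answer: none

Derivation:
Gen 0: 1001000110001
Gen 1 (rule 60): 1101100101001
Gen 2 (rule 193): 0100100000000
Gen 3 (rule 165): 0100101111111
Gen 4 (rule 105): 0000011000001
Gen 5 (rule 60): 0000010100001
Gen 6 (rule 193): 1111000001100
Gen 7 (rule 165): 0110011100001
Gen 8 (rule 105): 0110010101100
Gen 9 (rule 60): 0101011111010
Gen 10 (rule 193): 0000001111000
Gen 11 (rule 165): 1111100110011
Gen 12 (rule 105): 1000100110011
Gen 13 (rule 60): 1100110101010
Gen 14 (rule 193): 0100010000000
Gen 15 (rule 165): 0101010111111
Gen 16 (rule 105): 0010101100001
Gen 17 (rule 60): 0011111010001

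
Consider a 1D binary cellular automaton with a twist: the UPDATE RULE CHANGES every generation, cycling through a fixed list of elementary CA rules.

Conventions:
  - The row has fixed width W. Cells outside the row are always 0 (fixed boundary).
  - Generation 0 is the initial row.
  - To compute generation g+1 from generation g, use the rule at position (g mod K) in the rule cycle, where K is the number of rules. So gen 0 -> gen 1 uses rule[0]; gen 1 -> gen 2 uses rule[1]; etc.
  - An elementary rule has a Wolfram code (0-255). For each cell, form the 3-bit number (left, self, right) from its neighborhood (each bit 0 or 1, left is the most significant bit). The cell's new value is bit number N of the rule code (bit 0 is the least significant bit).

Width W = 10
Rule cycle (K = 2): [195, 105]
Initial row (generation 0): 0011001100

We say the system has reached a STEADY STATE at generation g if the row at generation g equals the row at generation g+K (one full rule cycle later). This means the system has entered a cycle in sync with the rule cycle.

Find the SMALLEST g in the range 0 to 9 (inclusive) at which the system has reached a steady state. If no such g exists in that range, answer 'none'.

Gen 0: 0011001100
Gen 1 (rule 195): 1101010101
Gen 2 (rule 105): 1110101010
Gen 3 (rule 195): 0110000000
Gen 4 (rule 105): 0110111111
Gen 5 (rule 195): 1010011111
Gen 6 (rule 105): 0100010001
Gen 7 (rule 195): 1001100110
Gen 8 (rule 105): 0001100110
Gen 9 (rule 195): 1110101010
Gen 10 (rule 105): 1011010100
Gen 11 (rule 195): 0001000001

Answer: none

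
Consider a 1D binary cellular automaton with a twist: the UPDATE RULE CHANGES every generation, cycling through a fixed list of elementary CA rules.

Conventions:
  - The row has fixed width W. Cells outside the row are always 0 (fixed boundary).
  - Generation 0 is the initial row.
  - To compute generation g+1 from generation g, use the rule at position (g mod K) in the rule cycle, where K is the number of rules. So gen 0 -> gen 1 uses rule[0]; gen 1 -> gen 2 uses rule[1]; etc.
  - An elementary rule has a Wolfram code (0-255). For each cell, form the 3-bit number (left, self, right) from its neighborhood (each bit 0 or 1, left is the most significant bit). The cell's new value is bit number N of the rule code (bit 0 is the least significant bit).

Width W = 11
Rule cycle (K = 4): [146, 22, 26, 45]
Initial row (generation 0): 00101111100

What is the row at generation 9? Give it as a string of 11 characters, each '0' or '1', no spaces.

Answer: 01000111010

Derivation:
Gen 0: 00101111100
Gen 1 (rule 146): 01000111010
Gen 2 (rule 22): 11101000011
Gen 3 (rule 26): 10000100110
Gen 4 (rule 45): 10110100100
Gen 5 (rule 146): 00000011010
Gen 6 (rule 22): 00000100011
Gen 7 (rule 26): 00001010110
Gen 8 (rule 45): 11101111100
Gen 9 (rule 146): 01000111010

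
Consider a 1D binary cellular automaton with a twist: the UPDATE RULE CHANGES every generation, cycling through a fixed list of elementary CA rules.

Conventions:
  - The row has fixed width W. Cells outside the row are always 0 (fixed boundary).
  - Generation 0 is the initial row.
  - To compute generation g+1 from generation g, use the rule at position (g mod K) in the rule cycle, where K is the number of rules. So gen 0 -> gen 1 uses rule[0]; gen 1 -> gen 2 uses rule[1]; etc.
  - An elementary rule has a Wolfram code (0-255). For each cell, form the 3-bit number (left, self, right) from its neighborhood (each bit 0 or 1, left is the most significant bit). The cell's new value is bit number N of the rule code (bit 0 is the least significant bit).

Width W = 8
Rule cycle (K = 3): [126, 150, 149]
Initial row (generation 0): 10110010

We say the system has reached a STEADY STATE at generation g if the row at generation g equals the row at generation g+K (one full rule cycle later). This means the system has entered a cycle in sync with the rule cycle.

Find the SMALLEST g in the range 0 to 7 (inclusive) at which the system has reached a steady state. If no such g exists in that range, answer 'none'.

Answer: 7

Derivation:
Gen 0: 10110010
Gen 1 (rule 126): 11111111
Gen 2 (rule 150): 01111110
Gen 3 (rule 149): 00111101
Gen 4 (rule 126): 01100111
Gen 5 (rule 150): 10011010
Gen 6 (rule 149): 11000011
Gen 7 (rule 126): 11100111
Gen 8 (rule 150): 01011010
Gen 9 (rule 149): 01000011
Gen 10 (rule 126): 11100111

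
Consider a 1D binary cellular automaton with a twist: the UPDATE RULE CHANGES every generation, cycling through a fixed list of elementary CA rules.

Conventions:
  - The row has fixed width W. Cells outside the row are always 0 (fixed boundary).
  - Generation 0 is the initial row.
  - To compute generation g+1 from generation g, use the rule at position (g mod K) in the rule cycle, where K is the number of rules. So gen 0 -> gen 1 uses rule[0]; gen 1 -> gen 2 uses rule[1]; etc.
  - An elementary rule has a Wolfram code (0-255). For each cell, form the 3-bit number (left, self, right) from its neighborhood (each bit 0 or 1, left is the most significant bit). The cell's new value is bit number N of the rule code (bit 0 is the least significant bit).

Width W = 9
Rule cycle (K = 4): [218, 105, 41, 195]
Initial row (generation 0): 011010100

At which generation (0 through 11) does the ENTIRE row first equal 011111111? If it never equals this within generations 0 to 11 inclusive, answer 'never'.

Answer: 9

Derivation:
Gen 0: 011010100
Gen 1 (rule 218): 111000010
Gen 2 (rule 105): 101011000
Gen 3 (rule 41): 010110011
Gen 4 (rule 195): 100010101
Gen 5 (rule 218): 010100000
Gen 6 (rule 105): 001001111
Gen 7 (rule 41): 100001000
Gen 8 (rule 195): 001110011
Gen 9 (rule 218): 011111111
Gen 10 (rule 105): 010000001
Gen 11 (rule 41): 000111100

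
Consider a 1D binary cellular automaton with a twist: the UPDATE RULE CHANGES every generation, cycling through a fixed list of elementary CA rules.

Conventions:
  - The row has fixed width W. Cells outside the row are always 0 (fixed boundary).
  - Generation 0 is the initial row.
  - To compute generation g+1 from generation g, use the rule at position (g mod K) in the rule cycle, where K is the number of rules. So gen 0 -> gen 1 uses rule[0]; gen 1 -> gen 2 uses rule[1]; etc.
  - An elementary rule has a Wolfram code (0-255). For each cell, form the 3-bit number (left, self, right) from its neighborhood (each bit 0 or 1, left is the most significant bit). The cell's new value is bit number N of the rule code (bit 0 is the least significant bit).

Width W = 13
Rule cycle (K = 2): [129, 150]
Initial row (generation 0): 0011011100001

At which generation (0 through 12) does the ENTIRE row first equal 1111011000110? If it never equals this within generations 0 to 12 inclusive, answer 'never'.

Answer: never

Derivation:
Gen 0: 0011011100001
Gen 1 (rule 129): 1000001001100
Gen 2 (rule 150): 1100011110010
Gen 3 (rule 129): 0001001100000
Gen 4 (rule 150): 0011110010000
Gen 5 (rule 129): 1001100000111
Gen 6 (rule 150): 1110010001010
Gen 7 (rule 129): 0100000100000
Gen 8 (rule 150): 1110001110000
Gen 9 (rule 129): 0100100100111
Gen 10 (rule 150): 1111111111010
Gen 11 (rule 129): 0111111110000
Gen 12 (rule 150): 1011111101000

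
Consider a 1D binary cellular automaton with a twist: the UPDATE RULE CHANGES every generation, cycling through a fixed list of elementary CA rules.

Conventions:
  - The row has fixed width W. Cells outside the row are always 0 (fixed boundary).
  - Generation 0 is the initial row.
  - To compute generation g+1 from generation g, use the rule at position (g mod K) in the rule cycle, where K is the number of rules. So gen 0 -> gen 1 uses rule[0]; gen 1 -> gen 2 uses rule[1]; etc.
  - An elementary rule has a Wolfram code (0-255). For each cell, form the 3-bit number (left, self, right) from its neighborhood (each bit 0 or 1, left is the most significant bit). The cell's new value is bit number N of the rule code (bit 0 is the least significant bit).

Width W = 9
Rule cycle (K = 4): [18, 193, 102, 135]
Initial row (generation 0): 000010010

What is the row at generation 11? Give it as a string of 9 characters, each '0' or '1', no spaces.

Gen 0: 000010010
Gen 1 (rule 18): 000101101
Gen 2 (rule 193): 110000100
Gen 3 (rule 102): 010001100
Gen 4 (rule 135): 110110001
Gen 5 (rule 18): 000001010
Gen 6 (rule 193): 111100000
Gen 7 (rule 102): 000100000
Gen 8 (rule 135): 111101111
Gen 9 (rule 18): 000000000
Gen 10 (rule 193): 111111111
Gen 11 (rule 102): 000000001

Answer: 000000001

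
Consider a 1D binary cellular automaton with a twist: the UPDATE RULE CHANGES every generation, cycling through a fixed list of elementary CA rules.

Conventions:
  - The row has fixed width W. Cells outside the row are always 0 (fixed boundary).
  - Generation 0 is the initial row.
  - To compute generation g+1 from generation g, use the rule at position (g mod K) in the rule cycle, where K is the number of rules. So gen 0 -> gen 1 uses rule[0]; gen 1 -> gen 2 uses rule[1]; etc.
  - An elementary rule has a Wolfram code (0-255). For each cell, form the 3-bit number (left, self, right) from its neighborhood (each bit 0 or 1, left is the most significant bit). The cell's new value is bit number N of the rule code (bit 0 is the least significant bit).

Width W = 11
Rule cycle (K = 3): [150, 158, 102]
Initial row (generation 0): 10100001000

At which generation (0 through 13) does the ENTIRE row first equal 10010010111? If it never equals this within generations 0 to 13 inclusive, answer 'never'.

Gen 0: 10100001000
Gen 1 (rule 150): 10110011100
Gen 2 (rule 158): 10101111010
Gen 3 (rule 102): 11110001110
Gen 4 (rule 150): 01101010101
Gen 5 (rule 158): 11001010101
Gen 6 (rule 102): 01011111111
Gen 7 (rule 150): 11001111110
Gen 8 (rule 158): 10111111101
Gen 9 (rule 102): 11000000111
Gen 10 (rule 150): 00100001010
Gen 11 (rule 158): 01110011011
Gen 12 (rule 102): 10010101101
Gen 13 (rule 150): 11110100001

Answer: never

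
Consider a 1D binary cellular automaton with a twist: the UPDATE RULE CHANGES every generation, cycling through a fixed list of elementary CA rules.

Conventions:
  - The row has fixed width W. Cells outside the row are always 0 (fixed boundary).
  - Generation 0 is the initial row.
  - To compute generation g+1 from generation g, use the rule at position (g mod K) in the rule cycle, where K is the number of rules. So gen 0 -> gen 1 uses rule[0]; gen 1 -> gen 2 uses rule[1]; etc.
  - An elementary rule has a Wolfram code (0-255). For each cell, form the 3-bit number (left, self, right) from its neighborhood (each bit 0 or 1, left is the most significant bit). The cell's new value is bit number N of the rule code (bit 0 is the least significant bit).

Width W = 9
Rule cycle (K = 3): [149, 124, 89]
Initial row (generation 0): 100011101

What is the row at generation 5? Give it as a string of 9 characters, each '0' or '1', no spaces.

Gen 0: 100011101
Gen 1 (rule 149): 111001001
Gen 2 (rule 124): 101101101
Gen 3 (rule 89): 001101100
Gen 4 (rule 149): 100000011
Gen 5 (rule 124): 110000011

Answer: 110000011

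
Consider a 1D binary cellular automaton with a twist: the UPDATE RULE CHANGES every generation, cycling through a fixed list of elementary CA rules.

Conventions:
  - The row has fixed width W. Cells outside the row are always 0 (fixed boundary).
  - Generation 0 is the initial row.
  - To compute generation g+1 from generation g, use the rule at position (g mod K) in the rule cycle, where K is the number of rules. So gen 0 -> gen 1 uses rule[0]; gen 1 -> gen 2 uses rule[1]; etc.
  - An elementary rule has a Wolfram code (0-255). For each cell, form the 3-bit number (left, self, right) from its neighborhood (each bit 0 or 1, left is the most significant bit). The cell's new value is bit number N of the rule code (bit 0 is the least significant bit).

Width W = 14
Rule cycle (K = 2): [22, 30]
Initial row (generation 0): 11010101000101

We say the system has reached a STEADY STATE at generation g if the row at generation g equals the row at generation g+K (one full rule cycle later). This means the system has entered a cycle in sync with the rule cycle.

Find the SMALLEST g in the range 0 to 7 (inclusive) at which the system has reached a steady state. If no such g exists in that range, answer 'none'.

Gen 0: 11010101000101
Gen 1 (rule 22): 00010101101101
Gen 2 (rule 30): 00110101001001
Gen 3 (rule 22): 01000101111111
Gen 4 (rule 30): 11101101000000
Gen 5 (rule 22): 00000001100000
Gen 6 (rule 30): 00000011010000
Gen 7 (rule 22): 00000100011000
Gen 8 (rule 30): 00001110110100
Gen 9 (rule 22): 00010000000110

Answer: none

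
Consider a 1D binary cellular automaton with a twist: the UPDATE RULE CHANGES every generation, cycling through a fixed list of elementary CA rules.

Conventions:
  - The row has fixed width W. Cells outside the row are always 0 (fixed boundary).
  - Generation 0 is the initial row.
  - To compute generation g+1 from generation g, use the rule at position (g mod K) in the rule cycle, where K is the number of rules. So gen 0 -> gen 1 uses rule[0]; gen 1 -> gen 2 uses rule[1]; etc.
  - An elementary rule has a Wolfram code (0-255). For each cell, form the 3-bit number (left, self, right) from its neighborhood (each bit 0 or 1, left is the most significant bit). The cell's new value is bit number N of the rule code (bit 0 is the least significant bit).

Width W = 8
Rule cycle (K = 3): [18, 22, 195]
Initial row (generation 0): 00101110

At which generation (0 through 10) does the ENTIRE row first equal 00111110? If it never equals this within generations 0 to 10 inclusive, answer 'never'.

Gen 0: 00101110
Gen 1 (rule 18): 01000001
Gen 2 (rule 22): 11100011
Gen 3 (rule 195): 01101101
Gen 4 (rule 18): 10000000
Gen 5 (rule 22): 11000000
Gen 6 (rule 195): 01011111
Gen 7 (rule 18): 10000000
Gen 8 (rule 22): 11000000
Gen 9 (rule 195): 01011111
Gen 10 (rule 18): 10000000

Answer: never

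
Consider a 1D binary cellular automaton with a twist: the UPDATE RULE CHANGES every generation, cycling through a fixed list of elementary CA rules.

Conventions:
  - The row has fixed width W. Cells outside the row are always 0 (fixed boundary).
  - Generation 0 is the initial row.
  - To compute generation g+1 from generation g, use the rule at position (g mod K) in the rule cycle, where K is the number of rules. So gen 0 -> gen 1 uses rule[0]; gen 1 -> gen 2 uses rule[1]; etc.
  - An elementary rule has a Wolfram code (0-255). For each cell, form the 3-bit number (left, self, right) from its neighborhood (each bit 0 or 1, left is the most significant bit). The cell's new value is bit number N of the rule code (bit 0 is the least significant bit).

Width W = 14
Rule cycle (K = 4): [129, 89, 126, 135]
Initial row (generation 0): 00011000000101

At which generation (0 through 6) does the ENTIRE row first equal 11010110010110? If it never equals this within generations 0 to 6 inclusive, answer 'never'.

Gen 0: 00011000000101
Gen 1 (rule 129): 11000011110000
Gen 2 (rule 89): 11111010011111
Gen 3 (rule 126): 10001111110001
Gen 4 (rule 135): 10110111100111
Gen 5 (rule 129): 00000011000010
Gen 6 (rule 89): 11111011111001

Answer: never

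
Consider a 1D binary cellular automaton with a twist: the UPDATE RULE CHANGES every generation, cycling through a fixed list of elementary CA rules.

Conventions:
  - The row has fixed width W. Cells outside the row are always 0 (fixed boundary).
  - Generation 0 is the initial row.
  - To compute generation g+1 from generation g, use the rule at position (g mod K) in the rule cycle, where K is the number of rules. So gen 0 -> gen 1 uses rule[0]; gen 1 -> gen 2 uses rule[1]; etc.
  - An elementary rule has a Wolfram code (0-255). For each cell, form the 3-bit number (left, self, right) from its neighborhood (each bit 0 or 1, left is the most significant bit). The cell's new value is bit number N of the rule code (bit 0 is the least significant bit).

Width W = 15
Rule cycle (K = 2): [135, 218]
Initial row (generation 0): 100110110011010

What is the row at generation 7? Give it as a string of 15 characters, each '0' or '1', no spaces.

Gen 0: 100110110011010
Gen 1 (rule 135): 101000000100010
Gen 2 (rule 218): 000100001010101
Gen 3 (rule 135): 111101111010101
Gen 4 (rule 218): 111101111000000
Gen 5 (rule 135): 011000110011111
Gen 6 (rule 218): 111101111111111
Gen 7 (rule 135): 011000111111110

Answer: 011000111111110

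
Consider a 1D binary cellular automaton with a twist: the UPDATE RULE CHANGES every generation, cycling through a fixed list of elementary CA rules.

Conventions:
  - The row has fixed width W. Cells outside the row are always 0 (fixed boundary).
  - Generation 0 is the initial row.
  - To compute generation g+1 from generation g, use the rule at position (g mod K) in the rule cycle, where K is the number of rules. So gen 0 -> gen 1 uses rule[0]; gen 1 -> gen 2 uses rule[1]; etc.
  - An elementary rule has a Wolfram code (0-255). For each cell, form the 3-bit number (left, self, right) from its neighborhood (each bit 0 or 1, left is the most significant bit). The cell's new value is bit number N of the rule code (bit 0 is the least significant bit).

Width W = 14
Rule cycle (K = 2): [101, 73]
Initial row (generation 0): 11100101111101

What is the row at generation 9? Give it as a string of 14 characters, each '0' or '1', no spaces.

Answer: 10011101011111

Derivation:
Gen 0: 11100101111101
Gen 1 (rule 101): 00100110000111
Gen 2 (rule 73): 10000110110101
Gen 3 (rule 101): 10110011011111
Gen 4 (rule 73): 00110011010001
Gen 5 (rule 101): 10010001110101
Gen 6 (rule 73): 00000101010000
Gen 7 (rule 101): 11110111110111
Gen 8 (rule 73): 10010100010101
Gen 9 (rule 101): 10011101011111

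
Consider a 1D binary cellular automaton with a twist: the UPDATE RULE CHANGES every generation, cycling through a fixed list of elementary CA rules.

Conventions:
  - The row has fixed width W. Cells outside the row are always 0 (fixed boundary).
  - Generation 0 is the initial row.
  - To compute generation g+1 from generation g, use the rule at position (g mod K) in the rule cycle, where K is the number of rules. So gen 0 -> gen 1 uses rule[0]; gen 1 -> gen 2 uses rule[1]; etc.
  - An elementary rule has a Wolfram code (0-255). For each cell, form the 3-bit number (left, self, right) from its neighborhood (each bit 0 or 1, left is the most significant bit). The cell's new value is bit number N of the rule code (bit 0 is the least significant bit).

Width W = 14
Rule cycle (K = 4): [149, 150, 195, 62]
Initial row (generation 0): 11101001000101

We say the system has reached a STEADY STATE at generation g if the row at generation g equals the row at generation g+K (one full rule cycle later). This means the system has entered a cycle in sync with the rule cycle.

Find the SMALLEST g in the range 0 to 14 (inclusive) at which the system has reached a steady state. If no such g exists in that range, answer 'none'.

Gen 0: 11101001000101
Gen 1 (rule 149): 01001101110101
Gen 2 (rule 150): 11110000100101
Gen 3 (rule 195): 01110111001000
Gen 4 (rule 62): 11001100111100
Gen 5 (rule 149): 00100010011011
Gen 6 (rule 150): 01110111100000
Gen 7 (rule 195): 10110011101111
Gen 8 (rule 62): 11101110011000
Gen 9 (rule 149): 01000101000111
Gen 10 (rule 150): 11101101101010
Gen 11 (rule 195): 01100100100000
Gen 12 (rule 62): 11011111110000
Gen 13 (rule 149): 00001111101111
Gen 14 (rule 150): 00010111000110
Gen 15 (rule 195): 11100011011010
Gen 16 (rule 62): 10010110110111
Gen 17 (rule 149): 11010000000010
Gen 18 (rule 150): 00011000000111

Answer: none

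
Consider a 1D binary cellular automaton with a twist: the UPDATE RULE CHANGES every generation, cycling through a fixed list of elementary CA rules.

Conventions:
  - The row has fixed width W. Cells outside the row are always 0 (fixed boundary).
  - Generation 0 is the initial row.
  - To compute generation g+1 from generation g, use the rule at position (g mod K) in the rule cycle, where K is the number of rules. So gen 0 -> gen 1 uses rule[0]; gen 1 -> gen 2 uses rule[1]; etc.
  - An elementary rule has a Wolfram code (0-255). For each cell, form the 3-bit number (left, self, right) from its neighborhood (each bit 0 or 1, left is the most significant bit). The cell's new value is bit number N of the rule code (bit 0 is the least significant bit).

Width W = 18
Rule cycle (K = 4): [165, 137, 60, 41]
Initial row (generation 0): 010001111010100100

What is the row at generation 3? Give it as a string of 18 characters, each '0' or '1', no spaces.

Answer: 000000110100100000

Derivation:
Gen 0: 010001111010100100
Gen 1 (rule 165): 010100110111100101
Gen 2 (rule 137): 000000100111000000
Gen 3 (rule 60): 000000110100100000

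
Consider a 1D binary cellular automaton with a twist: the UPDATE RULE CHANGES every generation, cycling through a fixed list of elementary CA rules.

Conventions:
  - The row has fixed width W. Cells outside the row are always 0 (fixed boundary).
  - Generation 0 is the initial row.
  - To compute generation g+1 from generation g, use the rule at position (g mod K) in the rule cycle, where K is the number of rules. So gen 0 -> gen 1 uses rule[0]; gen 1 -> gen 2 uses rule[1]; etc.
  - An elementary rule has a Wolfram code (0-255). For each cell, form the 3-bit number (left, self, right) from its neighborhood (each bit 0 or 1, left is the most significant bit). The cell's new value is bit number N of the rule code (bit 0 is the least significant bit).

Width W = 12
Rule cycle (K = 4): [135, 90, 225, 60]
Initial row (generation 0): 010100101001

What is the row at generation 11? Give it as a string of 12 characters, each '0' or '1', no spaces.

Gen 0: 010100101001
Gen 1 (rule 135): 110101101011
Gen 2 (rule 90): 110001100011
Gen 3 (rule 225): 010100101001
Gen 4 (rule 60): 011110111101
Gen 5 (rule 135): 101100011001
Gen 6 (rule 90): 001110111110
Gen 7 (rule 225): 100111011110
Gen 8 (rule 60): 110100110001
Gen 9 (rule 135): 000101000111
Gen 10 (rule 90): 001000101101
Gen 11 (rule 225): 100010010110

Answer: 100010010110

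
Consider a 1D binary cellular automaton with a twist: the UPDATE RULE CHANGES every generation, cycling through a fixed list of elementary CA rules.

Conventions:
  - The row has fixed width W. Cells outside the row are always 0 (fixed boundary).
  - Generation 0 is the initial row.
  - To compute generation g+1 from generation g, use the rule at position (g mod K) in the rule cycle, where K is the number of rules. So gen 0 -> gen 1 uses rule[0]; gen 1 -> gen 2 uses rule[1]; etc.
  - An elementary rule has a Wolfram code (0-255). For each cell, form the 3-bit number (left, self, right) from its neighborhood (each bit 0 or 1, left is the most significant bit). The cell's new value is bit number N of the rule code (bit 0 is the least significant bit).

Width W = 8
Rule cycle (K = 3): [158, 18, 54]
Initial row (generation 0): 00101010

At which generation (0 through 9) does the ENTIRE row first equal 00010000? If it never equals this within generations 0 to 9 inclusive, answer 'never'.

Gen 0: 00101010
Gen 1 (rule 158): 01101011
Gen 2 (rule 18): 10000000
Gen 3 (rule 54): 11000000
Gen 4 (rule 158): 10100000
Gen 5 (rule 18): 00010000
Gen 6 (rule 54): 00111000
Gen 7 (rule 158): 01110100
Gen 8 (rule 18): 10000010
Gen 9 (rule 54): 11000111

Answer: 5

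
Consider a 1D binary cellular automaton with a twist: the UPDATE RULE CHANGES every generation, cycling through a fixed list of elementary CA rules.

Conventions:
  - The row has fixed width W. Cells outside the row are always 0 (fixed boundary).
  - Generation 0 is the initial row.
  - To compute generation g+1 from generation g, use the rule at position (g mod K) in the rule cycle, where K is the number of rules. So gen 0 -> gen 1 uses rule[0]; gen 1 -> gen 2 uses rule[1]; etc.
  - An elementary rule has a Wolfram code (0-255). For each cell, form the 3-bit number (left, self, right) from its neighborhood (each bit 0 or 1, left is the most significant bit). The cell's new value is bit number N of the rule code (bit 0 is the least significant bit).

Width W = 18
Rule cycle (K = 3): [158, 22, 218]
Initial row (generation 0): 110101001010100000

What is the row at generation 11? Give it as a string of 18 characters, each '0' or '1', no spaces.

Gen 0: 110101001010100000
Gen 1 (rule 158): 100101111010110000
Gen 2 (rule 22): 111100000010001000
Gen 3 (rule 218): 111110000101010100
Gen 4 (rule 158): 111101001101010110
Gen 5 (rule 22): 000001110001010001
Gen 6 (rule 218): 000011111010001010
Gen 7 (rule 158): 000111110011011011
Gen 8 (rule 22): 001000001100000000
Gen 9 (rule 218): 010100011110000000
Gen 10 (rule 158): 110110111101000000
Gen 11 (rule 22): 000000000001100000

Answer: 000000000001100000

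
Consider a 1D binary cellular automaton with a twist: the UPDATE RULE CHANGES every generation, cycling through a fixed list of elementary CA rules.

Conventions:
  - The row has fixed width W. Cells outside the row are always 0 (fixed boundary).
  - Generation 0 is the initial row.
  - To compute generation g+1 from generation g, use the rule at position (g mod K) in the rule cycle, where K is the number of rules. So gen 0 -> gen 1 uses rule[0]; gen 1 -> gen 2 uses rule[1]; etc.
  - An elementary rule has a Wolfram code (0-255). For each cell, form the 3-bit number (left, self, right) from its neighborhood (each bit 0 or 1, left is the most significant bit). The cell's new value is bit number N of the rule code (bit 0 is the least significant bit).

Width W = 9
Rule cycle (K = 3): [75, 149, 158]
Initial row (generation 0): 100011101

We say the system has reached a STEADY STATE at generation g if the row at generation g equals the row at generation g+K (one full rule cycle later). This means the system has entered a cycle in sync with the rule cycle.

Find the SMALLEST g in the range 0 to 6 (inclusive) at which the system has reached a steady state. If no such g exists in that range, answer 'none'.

Answer: none

Derivation:
Gen 0: 100011101
Gen 1 (rule 75): 001110100
Gen 2 (rule 149): 100100111
Gen 3 (rule 158): 111111110
Gen 4 (rule 75): 100000010
Gen 5 (rule 149): 111111011
Gen 6 (rule 158): 111110010
Gen 7 (rule 75): 100010100
Gen 8 (rule 149): 111010111
Gen 9 (rule 158): 110010110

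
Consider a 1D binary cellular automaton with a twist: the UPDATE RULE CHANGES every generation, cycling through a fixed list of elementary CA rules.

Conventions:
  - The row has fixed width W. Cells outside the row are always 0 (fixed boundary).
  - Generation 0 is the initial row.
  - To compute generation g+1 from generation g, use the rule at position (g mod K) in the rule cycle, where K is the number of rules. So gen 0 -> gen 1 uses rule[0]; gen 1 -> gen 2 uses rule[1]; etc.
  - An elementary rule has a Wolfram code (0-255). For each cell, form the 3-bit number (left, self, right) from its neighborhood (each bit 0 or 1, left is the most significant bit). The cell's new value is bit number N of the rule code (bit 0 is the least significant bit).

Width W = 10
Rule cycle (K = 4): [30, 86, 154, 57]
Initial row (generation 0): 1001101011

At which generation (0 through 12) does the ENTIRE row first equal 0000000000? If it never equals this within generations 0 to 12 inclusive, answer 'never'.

Gen 0: 1001101011
Gen 1 (rule 30): 1111001010
Gen 2 (rule 86): 0001111011
Gen 3 (rule 154): 0011110010
Gen 4 (rule 57): 1010001001
Gen 5 (rule 30): 1011011111
Gen 6 (rule 86): 1001000001
Gen 7 (rule 154): 0110100010
Gen 8 (rule 57): 0101011001
Gen 9 (rule 30): 1101010111
Gen 10 (rule 86): 0101010001
Gen 11 (rule 154): 1000001010
Gen 12 (rule 57): 0111100101

Answer: never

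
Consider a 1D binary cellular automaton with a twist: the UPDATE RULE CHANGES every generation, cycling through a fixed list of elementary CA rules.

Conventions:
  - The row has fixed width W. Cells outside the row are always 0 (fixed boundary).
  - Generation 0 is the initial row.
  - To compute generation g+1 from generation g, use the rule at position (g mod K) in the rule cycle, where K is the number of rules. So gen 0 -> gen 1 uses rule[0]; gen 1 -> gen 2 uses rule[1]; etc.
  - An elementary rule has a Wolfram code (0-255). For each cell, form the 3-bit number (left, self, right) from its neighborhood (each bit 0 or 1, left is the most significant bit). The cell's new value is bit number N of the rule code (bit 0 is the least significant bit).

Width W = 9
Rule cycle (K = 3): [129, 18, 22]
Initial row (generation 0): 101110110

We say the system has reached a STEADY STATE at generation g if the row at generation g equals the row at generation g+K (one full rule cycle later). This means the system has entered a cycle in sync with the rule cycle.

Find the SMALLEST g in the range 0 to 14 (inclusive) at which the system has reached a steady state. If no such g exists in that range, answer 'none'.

Answer: 14

Derivation:
Gen 0: 101110110
Gen 1 (rule 129): 000100000
Gen 2 (rule 18): 001010000
Gen 3 (rule 22): 011011000
Gen 4 (rule 129): 000000011
Gen 5 (rule 18): 000000100
Gen 6 (rule 22): 000001110
Gen 7 (rule 129): 111100100
Gen 8 (rule 18): 000011010
Gen 9 (rule 22): 000100011
Gen 10 (rule 129): 110001000
Gen 11 (rule 18): 001010100
Gen 12 (rule 22): 011010110
Gen 13 (rule 129): 000000000
Gen 14 (rule 18): 000000000
Gen 15 (rule 22): 000000000
Gen 16 (rule 129): 111111111
Gen 17 (rule 18): 000000000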